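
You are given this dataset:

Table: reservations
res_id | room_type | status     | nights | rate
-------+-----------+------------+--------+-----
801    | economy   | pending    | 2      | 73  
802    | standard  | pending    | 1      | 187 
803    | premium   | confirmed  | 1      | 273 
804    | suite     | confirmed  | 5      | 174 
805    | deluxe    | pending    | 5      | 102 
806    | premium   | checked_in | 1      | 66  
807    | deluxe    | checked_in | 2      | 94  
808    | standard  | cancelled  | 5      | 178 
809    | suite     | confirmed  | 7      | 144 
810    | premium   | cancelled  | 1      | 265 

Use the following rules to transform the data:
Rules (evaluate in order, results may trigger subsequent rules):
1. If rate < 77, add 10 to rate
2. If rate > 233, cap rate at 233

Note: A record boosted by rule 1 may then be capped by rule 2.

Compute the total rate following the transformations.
1504

Step 1: Apply rule 1 to records with rate < 77
  - 2 records get bonus of 10
  - Of these, 0 records then exceed 233 and get capped
Step 2: Apply rule 2 to records with rate > 233
  - 2 records (original) are capped
Step 3: Calculate final sum = 1504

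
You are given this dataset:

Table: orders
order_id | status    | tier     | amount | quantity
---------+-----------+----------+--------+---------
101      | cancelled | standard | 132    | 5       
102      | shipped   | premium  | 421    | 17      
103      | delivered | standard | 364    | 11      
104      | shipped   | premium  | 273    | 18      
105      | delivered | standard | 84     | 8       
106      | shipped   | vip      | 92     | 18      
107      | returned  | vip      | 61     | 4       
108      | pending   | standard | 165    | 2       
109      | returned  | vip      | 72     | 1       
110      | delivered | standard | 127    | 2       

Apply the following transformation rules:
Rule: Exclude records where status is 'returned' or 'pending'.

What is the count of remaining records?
7

Step 1: Count records to exclude
  - 2 (returned) + 1 (pending) = 3 records
Step 2: Total records: 10
Step 3: Remaining = 10 - 3 = 7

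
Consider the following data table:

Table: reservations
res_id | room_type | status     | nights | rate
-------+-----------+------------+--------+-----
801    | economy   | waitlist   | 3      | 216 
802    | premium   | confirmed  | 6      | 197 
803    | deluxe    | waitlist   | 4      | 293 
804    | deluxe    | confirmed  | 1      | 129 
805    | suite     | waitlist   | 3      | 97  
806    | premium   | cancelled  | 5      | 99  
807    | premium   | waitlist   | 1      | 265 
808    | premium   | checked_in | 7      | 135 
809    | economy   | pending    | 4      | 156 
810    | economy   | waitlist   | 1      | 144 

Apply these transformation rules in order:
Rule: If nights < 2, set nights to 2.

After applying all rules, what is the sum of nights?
38

Step 1: 3 records have nights < 2
Step 2: These records originally summed to 3
Step 3: After setting to minimum: 3 × 2 = 6
Step 4: Unaffected records sum: 32
Step 5: Final sum = 6 + 32 = 38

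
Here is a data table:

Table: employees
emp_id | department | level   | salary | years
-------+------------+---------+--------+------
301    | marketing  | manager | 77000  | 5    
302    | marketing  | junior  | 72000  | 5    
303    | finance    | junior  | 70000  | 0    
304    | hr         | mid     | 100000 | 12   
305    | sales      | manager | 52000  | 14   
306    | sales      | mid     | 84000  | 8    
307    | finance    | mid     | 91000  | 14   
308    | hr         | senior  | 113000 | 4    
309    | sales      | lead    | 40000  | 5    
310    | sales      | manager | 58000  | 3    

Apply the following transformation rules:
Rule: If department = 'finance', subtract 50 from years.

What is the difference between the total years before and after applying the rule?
100

Step 1: Original sum of years = 70
Step 2: 2 records have department = 'finance'
Step 3: Each affected record changes by -50
Step 4: Total change = 2 × -50 = -100
Step 5: New sum = 70 + -100 = -30
Step 6: Difference = |-30 - 70| = 100
        (Sum decreased by 100)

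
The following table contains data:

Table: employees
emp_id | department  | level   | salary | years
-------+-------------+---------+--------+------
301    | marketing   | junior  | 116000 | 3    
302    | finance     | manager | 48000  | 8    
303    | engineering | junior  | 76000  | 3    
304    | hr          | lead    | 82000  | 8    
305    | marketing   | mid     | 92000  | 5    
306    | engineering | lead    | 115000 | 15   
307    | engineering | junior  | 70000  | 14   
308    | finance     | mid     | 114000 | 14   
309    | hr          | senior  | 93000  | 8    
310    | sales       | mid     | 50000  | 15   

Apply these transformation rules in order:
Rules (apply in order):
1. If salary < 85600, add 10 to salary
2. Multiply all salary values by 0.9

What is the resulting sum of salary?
770445.0

Step 1: Apply Rule 1 - Add 10 to records with salary < 85600
  - 5 records affected: 326000 + (5 × 10) = 326050
  - Unaffected records: 530000
  - Sum after Rule 1: 856050
Step 2: Apply Rule 2 - Multiply all by 0.9
  - 856050 × 0.9 = 770445.0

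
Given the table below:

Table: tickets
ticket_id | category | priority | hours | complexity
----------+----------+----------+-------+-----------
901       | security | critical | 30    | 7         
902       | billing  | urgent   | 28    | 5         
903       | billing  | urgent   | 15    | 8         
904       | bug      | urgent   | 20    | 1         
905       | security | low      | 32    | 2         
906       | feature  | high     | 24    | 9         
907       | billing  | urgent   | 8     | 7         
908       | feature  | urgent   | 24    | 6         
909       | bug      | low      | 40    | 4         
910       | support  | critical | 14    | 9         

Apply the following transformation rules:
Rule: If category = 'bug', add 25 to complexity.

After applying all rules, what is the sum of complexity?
108

Step 1: Count records where category = 'bug': 2
Step 2: Total bonus added: 2 × 25 = 50
Step 3: Original sum of complexity: 58
Step 4: Final sum = 58 + 50 = 108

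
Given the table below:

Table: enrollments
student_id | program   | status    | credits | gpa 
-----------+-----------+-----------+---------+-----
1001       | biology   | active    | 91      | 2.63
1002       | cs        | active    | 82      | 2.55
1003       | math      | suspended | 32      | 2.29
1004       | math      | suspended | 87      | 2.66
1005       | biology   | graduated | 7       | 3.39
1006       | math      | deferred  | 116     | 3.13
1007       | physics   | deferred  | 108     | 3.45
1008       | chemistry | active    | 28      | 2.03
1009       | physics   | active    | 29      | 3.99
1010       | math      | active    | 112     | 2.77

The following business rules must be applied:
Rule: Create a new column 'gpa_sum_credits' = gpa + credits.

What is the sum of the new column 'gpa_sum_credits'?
720.89

Step 1: For each record, compute gpa + credits
Example calculations:
  2.63 + 91 = 93.63
  2.55 + 82 = 84.55
  2.29 + 32 = 34.29
  ...
Step 2: Sum all derived values
Step 3: Total = 720.89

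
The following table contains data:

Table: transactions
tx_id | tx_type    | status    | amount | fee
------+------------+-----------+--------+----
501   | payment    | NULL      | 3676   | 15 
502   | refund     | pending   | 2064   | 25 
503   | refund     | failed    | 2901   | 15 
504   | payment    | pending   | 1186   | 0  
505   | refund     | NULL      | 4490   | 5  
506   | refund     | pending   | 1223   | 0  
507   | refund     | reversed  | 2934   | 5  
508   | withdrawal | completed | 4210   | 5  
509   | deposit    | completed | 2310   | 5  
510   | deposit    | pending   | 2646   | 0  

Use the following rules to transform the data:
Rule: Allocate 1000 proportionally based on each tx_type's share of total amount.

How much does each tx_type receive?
deposit: 179.31, payment: 175.9, refund: 492.47, withdrawal: 152.32

Step 1: Calculate total amount = 27640
Step 2: Calculate each tx_type's proportion:
  deposit: 4956/27640 = 17.93% → 179.31
  payment: 4862/27640 = 17.59% → 175.9
  refund: 13612/27640 = 49.25% → 492.47
  withdrawal: 4210/27640 = 15.23% → 152.32
Step 3: Verify: sum of allocations ≈ 1000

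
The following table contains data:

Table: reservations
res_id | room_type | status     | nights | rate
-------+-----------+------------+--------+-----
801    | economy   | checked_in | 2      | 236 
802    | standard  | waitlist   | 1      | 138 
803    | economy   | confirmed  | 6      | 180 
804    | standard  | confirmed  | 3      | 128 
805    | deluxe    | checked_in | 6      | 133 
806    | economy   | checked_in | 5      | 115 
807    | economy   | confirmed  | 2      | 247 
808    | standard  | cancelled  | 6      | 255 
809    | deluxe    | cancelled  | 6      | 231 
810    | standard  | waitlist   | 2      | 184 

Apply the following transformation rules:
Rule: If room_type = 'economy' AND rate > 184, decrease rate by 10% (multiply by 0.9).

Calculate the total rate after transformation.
1798.7

Step 1: Find records where room_type = 'economy' AND rate > 184
Step 2: 2 records match, summing to 483
Step 3: After multiplier: 483 × 0.9 = 434.7
Step 4: Unaffected records sum: 1364
Step 5: Final sum = 434.7 + 1364 = 1798.7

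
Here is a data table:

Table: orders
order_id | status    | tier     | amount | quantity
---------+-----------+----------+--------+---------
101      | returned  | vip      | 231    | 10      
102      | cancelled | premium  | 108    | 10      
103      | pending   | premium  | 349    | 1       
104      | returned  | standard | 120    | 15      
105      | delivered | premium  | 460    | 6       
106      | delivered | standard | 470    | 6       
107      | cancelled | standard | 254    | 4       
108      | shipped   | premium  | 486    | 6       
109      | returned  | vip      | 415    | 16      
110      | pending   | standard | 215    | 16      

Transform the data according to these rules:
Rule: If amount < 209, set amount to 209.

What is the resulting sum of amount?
3298

Step 1: 2 records have amount < 209
Step 2: These records originally summed to 228
Step 3: After setting to minimum: 2 × 209 = 418
Step 4: Unaffected records sum: 2880
Step 5: Final sum = 418 + 2880 = 3298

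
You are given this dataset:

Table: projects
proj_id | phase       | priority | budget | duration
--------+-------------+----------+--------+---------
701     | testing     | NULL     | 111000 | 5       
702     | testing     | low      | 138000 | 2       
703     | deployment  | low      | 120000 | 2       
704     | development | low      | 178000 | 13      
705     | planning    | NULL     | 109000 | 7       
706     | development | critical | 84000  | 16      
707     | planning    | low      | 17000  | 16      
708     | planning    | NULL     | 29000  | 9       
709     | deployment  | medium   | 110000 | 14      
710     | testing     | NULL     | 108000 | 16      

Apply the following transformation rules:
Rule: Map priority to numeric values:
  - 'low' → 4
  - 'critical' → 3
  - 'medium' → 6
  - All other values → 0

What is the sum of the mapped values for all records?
25

Step 1: Apply mapping to each record
Step 2: Count by status:
  'low': 4 records × 4 = 16
  'critical': 1 records × 3 = 3
  'medium': 1 records × 6 = 6
Step 3: Sum all mapped values = 25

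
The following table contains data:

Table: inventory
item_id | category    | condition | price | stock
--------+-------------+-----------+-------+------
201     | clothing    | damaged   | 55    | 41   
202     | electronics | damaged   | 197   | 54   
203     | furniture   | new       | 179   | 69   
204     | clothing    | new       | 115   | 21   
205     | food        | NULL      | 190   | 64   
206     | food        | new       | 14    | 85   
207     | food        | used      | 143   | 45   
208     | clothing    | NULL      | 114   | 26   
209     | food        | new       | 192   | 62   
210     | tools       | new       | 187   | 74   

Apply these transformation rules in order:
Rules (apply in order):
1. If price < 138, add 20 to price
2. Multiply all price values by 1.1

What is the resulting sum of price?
1612.6

Step 1: Apply Rule 1 - Add 20 to records with price < 138
  - 4 records affected: 298 + (4 × 20) = 378
  - Unaffected records: 1088
  - Sum after Rule 1: 1466
Step 2: Apply Rule 2 - Multiply all by 1.1
  - 1466 × 1.1 = 1612.6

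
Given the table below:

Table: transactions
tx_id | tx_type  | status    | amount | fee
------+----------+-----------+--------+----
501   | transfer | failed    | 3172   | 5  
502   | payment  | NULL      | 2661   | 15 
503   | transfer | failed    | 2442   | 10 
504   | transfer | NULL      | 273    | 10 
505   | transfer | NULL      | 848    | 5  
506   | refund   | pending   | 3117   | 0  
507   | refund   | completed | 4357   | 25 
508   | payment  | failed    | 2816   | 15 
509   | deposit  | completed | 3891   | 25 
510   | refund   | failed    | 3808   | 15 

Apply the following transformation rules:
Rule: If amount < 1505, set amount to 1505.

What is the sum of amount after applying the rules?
29274

Step 1: 2 records have amount < 1505
Step 2: These records originally summed to 1121
Step 3: After setting to minimum: 2 × 1505 = 3010
Step 4: Unaffected records sum: 26264
Step 5: Final sum = 3010 + 26264 = 29274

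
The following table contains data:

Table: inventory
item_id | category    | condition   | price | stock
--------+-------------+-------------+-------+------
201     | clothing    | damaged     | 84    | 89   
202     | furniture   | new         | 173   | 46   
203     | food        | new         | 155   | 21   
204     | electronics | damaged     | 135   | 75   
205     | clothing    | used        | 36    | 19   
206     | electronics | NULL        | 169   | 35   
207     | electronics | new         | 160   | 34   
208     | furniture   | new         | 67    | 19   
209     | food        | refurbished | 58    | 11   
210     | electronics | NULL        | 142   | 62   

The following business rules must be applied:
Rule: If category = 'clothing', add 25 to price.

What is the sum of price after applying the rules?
1229

Step 1: Count records where category = 'clothing': 2
Step 2: Total bonus added: 2 × 25 = 50
Step 3: Original sum of price: 1179
Step 4: Final sum = 1179 + 50 = 1229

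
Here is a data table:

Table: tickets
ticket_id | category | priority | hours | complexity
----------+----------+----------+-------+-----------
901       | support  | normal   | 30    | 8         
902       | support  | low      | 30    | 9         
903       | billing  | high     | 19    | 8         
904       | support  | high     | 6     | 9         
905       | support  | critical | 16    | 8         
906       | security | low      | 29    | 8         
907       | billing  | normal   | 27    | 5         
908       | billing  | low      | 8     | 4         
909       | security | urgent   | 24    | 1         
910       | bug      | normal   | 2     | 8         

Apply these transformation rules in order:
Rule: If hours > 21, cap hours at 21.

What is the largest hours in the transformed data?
21

Step 1: Original maximum hours = 30
Step 2: Apply cap at 21
Step 3: 5 records had hours > 21 and were capped
Step 4: Maximum after transformation = 21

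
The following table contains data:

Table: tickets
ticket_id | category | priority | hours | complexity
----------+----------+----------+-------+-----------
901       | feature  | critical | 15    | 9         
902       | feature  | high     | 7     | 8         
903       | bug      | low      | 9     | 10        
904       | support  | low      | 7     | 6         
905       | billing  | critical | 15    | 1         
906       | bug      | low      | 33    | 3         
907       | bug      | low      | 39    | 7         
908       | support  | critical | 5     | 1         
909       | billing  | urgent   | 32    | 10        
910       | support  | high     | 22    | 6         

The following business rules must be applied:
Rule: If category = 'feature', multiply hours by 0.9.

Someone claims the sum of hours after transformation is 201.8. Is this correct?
No, the correct result is 181.8.

Step 1: Calculate the correct sum after transformation
Step 2: Apply multiplier 0.9 to records where category = 'feature'
Step 3: Correct result = 181.8
Step 4: Claimed result = 201.8
Step 5: 181.8 ≠ 201.8
Conclusion: The claimed result is incorrect. The correct answer is 181.8.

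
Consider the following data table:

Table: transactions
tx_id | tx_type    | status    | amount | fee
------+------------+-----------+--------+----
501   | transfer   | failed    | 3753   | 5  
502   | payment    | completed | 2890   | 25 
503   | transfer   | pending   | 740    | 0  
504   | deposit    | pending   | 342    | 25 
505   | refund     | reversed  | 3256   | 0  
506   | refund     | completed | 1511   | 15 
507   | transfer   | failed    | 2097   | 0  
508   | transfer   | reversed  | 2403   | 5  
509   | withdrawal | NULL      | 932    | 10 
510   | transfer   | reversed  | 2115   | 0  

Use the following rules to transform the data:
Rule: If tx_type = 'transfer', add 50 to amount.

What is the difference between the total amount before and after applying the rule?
250

Step 1: Original sum of amount = 20039
Step 2: 5 records have tx_type = 'transfer'
Step 3: Each affected record changes by 50
Step 4: Total change = 5 × 50 = 250
Step 5: New sum = 20039 + 250 = 20289
Step 6: Difference = |20289 - 20039| = 250
        (Sum increased by 250)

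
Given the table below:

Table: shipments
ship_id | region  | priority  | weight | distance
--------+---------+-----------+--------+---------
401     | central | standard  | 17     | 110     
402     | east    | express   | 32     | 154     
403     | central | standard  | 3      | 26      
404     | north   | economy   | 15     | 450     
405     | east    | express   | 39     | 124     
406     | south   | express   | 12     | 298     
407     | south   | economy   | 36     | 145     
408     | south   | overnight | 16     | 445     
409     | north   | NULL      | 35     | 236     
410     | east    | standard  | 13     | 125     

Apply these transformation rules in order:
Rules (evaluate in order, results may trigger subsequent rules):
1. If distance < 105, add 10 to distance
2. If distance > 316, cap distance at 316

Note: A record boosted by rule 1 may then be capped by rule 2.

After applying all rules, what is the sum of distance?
1860

Step 1: Apply rule 1 to records with distance < 105
  - 1 records get bonus of 10
  - Of these, 0 records then exceed 316 and get capped
Step 2: Apply rule 2 to records with distance > 316
  - 2 records (original) are capped
Step 3: Calculate final sum = 1860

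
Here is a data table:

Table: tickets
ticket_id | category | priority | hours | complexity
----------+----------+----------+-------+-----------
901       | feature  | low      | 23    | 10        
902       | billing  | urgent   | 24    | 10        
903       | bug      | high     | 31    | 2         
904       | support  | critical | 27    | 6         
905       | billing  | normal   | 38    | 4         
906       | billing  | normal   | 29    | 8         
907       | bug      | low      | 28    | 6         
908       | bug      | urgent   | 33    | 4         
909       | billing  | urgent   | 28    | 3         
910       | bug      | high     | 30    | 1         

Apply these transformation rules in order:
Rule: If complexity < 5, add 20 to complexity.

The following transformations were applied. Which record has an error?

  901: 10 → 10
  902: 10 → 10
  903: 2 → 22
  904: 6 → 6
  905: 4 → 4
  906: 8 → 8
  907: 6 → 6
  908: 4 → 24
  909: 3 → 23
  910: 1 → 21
Record 905 has an error. The correct transformed value should be 24, not 4.

Step 1: Check each record against the rule
Step 2: Record 905 has complexity = 4
Step 3: Since 4 < 5, the bonus should have been applied
Step 4: Correct value = 24, but claimed value = 4
Conclusion: Record 905 has the error.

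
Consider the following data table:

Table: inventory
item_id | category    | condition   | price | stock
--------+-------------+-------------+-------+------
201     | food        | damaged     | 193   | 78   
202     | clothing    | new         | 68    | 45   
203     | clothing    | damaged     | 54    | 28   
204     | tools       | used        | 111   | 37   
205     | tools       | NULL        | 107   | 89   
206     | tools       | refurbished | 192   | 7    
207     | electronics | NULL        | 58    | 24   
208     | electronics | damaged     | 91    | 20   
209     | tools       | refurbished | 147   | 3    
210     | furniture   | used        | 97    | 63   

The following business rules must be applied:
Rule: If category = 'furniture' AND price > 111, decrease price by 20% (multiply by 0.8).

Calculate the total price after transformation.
1118

Step 1: Find records where category = 'furniture' AND price > 111
Step 2: 0 records match, summing to 0
Step 3: After multiplier: 0 × 0.8 = 0.0
Step 4: Unaffected records sum: 1118
Step 5: Final sum = 0.0 + 1118 = 1118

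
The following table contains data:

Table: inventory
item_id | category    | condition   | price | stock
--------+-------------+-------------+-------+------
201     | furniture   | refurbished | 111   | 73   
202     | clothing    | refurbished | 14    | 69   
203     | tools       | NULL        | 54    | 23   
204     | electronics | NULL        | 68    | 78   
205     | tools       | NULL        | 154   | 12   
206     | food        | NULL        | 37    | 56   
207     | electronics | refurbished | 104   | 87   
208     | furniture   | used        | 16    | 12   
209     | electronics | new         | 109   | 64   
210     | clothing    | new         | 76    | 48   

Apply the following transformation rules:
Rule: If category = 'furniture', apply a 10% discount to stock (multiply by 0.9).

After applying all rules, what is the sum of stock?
513.5

Step 1: Records with category = 'furniture' have total stock = 85
Step 2: Apply multiplier: 85 × 0.9 = 76.5
Step 3: Other records total: 437
Step 4: Final sum = 76.5 + 437 = 513.5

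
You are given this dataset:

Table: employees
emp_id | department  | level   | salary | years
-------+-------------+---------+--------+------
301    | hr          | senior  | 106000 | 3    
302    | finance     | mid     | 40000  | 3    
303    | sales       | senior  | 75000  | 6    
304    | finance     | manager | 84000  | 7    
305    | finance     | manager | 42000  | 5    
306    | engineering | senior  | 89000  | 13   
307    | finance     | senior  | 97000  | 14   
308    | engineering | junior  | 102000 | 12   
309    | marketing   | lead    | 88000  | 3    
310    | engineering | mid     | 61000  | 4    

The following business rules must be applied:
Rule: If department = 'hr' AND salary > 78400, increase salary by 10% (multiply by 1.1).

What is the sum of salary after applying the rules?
794600.0

Step 1: Find records where department = 'hr' AND salary > 78400
Step 2: 1 records match, summing to 106000
Step 3: After multiplier: 106000 × 1.1 = 116600.0
Step 4: Unaffected records sum: 678000
Step 5: Final sum = 116600.0 + 678000 = 794600.0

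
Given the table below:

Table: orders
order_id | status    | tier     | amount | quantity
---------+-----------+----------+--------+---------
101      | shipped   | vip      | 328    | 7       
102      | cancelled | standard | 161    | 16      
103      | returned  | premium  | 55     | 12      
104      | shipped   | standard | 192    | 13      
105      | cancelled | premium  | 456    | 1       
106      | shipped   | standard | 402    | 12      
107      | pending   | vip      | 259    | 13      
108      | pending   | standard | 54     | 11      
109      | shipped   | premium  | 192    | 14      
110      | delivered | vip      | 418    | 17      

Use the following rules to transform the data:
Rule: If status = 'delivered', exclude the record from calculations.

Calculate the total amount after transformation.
2099

Step 1: Identify records where status = 'delivered'
Step 2: The excluded records sum to 418
Step 3: Original total amount = 2517
Step 4: Remaining total = 2517 - 418 = 2099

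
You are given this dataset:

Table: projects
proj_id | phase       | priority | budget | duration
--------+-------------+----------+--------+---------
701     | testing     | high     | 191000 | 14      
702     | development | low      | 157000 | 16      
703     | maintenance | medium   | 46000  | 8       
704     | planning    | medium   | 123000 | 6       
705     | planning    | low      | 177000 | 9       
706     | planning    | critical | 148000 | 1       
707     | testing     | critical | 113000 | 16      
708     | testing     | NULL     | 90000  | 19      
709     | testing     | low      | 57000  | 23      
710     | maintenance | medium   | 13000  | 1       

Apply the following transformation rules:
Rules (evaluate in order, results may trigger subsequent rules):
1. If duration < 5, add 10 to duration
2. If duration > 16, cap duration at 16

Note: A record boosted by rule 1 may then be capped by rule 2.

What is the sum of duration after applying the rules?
123

Step 1: Apply rule 1 to records with duration < 5
  - 2 records get bonus of 10
  - Of these, 0 records then exceed 16 and get capped
Step 2: Apply rule 2 to records with duration > 16
  - 2 records (original) are capped
Step 3: Calculate final sum = 123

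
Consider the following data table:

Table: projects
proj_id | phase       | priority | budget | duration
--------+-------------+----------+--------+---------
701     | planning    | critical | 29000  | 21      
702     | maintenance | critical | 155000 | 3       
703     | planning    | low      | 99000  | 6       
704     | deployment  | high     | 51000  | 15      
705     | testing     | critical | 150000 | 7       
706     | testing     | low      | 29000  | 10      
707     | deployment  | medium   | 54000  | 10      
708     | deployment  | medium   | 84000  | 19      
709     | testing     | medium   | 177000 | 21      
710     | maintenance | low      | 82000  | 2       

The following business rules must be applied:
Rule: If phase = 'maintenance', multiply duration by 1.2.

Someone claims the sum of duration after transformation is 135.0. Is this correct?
No, the correct result is 115.0.

Step 1: Calculate the correct sum after transformation
Step 2: Apply multiplier 1.2 to records where phase = 'maintenance'
Step 3: Correct result = 115.0
Step 4: Claimed result = 135.0
Step 5: 115.0 ≠ 135.0
Conclusion: The claimed result is incorrect. The correct answer is 115.0.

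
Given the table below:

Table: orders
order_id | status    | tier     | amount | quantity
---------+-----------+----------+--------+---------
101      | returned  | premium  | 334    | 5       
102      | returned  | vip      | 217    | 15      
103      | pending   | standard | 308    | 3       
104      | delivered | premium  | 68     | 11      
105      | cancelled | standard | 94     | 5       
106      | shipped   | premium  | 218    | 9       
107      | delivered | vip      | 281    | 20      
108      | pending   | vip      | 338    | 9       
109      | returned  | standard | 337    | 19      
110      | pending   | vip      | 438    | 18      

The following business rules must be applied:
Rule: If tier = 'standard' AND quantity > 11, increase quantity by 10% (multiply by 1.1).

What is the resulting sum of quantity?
115.9

Step 1: Find records where tier = 'standard' AND quantity > 11
Step 2: 1 records match, summing to 19
Step 3: After multiplier: 19 × 1.1 = 20.9
Step 4: Unaffected records sum: 95
Step 5: Final sum = 20.9 + 95 = 115.9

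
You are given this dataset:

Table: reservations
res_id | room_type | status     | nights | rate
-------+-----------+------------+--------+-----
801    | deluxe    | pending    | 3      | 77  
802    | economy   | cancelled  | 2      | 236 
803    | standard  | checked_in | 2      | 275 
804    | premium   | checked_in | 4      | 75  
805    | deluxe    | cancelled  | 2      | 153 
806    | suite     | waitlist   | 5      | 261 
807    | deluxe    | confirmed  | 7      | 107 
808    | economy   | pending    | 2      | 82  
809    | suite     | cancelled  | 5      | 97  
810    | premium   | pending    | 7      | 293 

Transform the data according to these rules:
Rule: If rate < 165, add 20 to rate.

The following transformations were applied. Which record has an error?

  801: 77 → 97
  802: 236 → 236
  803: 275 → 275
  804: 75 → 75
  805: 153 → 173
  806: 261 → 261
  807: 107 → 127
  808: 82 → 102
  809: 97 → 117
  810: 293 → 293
Record 804 has an error. The correct transformed value should be 95, not 75.

Step 1: Check each record against the rule
Step 2: Record 804 has rate = 75
Step 3: Since 75 < 165, the bonus should have been applied
Step 4: Correct value = 95, but claimed value = 75
Conclusion: Record 804 has the error.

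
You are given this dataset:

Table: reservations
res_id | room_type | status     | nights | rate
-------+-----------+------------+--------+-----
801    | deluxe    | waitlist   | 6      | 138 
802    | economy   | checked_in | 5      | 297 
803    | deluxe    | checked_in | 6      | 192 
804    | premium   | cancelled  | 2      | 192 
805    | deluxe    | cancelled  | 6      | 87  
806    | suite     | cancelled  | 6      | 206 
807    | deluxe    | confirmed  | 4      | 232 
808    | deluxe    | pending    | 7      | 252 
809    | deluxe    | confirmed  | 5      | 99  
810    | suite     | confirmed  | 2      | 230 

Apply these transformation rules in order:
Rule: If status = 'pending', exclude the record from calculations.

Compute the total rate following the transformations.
1673

Step 1: Identify records where status = 'pending'
Step 2: The excluded records sum to 252
Step 3: Original total rate = 1925
Step 4: Remaining total = 1925 - 252 = 1673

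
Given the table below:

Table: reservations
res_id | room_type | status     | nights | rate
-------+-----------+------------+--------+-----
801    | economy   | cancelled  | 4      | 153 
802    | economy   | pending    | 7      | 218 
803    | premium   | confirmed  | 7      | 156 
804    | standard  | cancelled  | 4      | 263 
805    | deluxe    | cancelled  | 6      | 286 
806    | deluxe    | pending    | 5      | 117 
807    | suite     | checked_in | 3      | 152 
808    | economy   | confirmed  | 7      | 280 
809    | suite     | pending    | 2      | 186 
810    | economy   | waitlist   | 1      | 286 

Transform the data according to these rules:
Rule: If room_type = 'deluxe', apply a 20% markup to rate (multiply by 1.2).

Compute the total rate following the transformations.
2177.6

Step 1: Records with room_type = 'deluxe' have total rate = 403
Step 2: Apply multiplier: 403 × 1.2 = 483.6
Step 3: Other records total: 1694
Step 4: Final sum = 483.6 + 1694 = 2177.6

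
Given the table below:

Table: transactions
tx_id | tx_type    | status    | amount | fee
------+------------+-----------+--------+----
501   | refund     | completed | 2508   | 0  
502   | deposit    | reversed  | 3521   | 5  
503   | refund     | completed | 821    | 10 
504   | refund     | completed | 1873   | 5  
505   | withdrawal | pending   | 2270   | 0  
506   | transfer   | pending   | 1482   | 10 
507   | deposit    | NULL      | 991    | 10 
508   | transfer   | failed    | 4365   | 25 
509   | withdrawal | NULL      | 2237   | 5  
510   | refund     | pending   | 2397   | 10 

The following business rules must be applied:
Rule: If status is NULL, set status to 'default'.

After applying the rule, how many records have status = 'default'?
2

Step 1: Count records where status IS NULL
Step 2: Found 2 records with NULL status
Step 3: These records will have status set to 'default'
Step 4: Records already having status = 'default': 0
Step 5: Answer: 2 + 0 = 2 records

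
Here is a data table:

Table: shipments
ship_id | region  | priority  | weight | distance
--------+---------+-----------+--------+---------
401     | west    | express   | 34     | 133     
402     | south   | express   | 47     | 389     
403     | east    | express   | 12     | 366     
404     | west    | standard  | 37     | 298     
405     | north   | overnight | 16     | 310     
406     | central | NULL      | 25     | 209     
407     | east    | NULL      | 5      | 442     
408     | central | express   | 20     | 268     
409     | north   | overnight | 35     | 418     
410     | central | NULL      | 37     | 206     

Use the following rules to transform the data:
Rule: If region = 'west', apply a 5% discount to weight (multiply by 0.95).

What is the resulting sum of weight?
264.45

Step 1: Records with region = 'west' have total weight = 71
Step 2: Apply multiplier: 71 × 0.95 = 67.45
Step 3: Other records total: 197
Step 4: Final sum = 67.45 + 197 = 264.45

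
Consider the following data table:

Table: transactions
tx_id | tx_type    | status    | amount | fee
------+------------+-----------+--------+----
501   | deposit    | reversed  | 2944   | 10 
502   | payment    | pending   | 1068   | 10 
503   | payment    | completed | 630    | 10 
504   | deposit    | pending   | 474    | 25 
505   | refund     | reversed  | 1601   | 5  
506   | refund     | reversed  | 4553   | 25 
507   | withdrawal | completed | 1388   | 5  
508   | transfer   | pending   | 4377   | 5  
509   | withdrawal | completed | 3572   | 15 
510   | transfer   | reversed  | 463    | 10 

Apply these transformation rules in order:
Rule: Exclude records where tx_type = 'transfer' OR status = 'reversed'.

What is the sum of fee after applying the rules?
65

Step 1: Find records where tx_type = 'transfer' OR status = 'reversed'
Step 2: 5 records match, summing to 55
Step 3: Original sum: 120
Step 4: Remaining sum = 120 - 55 = 65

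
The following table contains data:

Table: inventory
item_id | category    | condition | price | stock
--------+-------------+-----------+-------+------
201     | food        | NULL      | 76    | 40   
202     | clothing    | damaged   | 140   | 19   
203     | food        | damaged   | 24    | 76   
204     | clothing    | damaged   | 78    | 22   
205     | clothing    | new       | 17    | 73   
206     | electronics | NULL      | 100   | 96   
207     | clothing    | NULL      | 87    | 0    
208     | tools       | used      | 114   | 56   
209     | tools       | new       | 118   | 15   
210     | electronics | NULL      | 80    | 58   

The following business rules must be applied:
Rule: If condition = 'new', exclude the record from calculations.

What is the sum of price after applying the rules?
699

Step 1: Identify records where condition = 'new'
Step 2: The excluded records sum to 135
Step 3: Original total price = 834
Step 4: Remaining total = 834 - 135 = 699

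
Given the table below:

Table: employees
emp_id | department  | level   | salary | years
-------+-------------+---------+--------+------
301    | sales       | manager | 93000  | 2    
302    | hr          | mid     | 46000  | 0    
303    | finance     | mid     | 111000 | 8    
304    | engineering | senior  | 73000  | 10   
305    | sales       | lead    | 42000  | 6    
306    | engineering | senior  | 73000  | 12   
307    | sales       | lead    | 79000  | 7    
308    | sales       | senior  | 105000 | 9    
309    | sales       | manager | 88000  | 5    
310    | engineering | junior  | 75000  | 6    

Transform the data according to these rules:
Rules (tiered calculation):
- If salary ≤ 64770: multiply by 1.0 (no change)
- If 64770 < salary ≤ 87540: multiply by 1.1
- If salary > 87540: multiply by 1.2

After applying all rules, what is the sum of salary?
894400.0

Step 1: Tier 1 (salary ≤ 64770): 2 records, sum = 88000 × 1.0 = 88000.0
Step 2: Tier 2 (64770 < salary ≤ 87540): 4 records, sum = 300000 × 1.1 = 330000.0
Step 3: Tier 3 (salary > 87540): 4 records, sum = 397000 × 1.2 = 476400.0
Step 4: Final sum = 88000.0 + 330000.0 + 476400.0 = 894400.0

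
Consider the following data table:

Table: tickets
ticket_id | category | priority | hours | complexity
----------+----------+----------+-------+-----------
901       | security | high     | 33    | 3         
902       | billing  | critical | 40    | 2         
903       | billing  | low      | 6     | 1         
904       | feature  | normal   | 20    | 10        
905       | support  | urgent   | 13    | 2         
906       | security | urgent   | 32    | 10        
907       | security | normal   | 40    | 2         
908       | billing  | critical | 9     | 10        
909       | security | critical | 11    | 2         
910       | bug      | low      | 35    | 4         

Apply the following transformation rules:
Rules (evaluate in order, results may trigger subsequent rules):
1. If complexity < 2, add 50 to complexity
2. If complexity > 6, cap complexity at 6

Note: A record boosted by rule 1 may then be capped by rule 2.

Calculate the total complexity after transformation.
39

Step 1: Apply rule 1 to records with complexity < 2
  - 1 records get bonus of 50
  - Of these, 1 records then exceed 6 and get capped
Step 2: Apply rule 2 to records with complexity > 6
  - 3 records (original) are capped
Step 3: Calculate final sum = 39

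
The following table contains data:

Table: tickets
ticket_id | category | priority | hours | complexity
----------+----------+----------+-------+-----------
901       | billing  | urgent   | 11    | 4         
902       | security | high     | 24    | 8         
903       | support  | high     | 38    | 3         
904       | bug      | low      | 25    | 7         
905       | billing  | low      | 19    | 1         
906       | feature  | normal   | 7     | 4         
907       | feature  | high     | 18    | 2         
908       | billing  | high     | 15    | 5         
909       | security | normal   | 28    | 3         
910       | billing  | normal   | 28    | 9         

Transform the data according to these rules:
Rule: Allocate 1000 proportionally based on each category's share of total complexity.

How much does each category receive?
billing: 413.04, bug: 152.17, feature: 130.43, security: 239.13, support: 65.22

Step 1: Calculate total complexity = 46
Step 2: Calculate each category's proportion:
  billing: 19/46 = 41.30% → 413.04
  bug: 7/46 = 15.22% → 152.17
  feature: 6/46 = 13.04% → 130.43
  security: 11/46 = 23.91% → 239.13
  support: 3/46 = 6.52% → 65.22
Step 3: Verify: sum of allocations ≈ 1000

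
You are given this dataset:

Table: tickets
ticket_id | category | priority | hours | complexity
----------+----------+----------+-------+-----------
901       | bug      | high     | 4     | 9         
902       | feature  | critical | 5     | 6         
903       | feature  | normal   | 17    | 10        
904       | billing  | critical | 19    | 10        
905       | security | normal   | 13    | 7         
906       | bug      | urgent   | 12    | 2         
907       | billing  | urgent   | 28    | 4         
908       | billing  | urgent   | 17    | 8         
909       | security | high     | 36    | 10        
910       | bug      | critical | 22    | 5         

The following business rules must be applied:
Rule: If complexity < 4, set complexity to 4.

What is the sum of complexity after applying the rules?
73

Step 1: 1 records have complexity < 4
Step 2: These records originally summed to 2
Step 3: After setting to minimum: 1 × 4 = 4
Step 4: Unaffected records sum: 69
Step 5: Final sum = 4 + 69 = 73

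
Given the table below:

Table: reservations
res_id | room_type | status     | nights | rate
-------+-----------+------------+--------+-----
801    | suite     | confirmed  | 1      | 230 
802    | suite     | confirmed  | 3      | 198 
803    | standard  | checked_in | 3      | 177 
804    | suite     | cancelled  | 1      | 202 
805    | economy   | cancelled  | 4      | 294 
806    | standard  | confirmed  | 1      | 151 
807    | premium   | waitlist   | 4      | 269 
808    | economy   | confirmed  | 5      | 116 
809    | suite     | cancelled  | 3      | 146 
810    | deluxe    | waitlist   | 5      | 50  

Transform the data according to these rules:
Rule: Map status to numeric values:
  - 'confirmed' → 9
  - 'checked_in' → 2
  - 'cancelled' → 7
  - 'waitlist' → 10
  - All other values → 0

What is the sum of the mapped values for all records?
79

Step 1: Apply mapping to each record
Step 2: Count by status:
  'confirmed': 4 records × 9 = 36
  'checked_in': 1 records × 2 = 2
  'cancelled': 3 records × 7 = 21
  'waitlist': 2 records × 10 = 20
Step 3: Sum all mapped values = 79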